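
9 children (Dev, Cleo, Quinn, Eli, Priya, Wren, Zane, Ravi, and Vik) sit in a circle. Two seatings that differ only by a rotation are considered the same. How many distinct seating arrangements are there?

Seat Dev anywhere (absorbing the rotational symmetry), then permute the other 8: (8)! = 40320.

40320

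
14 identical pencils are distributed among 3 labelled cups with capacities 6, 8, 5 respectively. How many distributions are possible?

21

Without the upper bounds there are C(16,2) = 120 ways to split 14 among 3 cups.
Subtract solutions that violate a single cap (substitute x_i' = x_i − (cap_i+1)): x_1 ≥ 7 gives C(9,2) = 36; x_2 ≥ 9 gives C(7,2) = 21; x_3 ≥ 6 gives C(10,2) = 45. Together 102.
Add back pairs where two caps are both exceeded: 0 + 3 + 0 = 3.
By inclusion–exclusion the count is 120 − 102 + 3 = 21.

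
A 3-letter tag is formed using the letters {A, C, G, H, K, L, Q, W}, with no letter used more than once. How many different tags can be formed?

336

Choose and order 3 of the 8 symbols: the first letter has 8 options, the next 7, then 6.
8 × 7 × 6 = 336.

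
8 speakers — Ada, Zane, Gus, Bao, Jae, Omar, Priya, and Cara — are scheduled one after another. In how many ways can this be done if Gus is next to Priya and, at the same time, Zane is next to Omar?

2880

Treat {Gus,Priya} as one block (2 orders) and {Zane,Omar} as another (2 orders).
That leaves 6 units to arrange: 2 × 2 × 6! = 4 × 720 = 2880.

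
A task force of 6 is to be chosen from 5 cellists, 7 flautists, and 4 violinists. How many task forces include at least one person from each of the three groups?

Total 6-person selections from all 16: C(16,6) = 8008.
Selections missing a whole group: no cellists → C(11,6) = 462; no flautists → C(9,6) = 84; no violinists → C(12,6) = 924.
Add back selections omitting two groups (i.e. drawn from a single group): C(5,6) + C(7,6) + C(4,6) = 7.
By inclusion–exclusion: 8008 − 1470 + 7 = 6545.

6545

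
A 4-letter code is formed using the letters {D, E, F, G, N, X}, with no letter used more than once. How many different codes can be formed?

360

With no repetition, fill the 4 letters in order: 6 choices, then 5, down to 3.
6 × 5 × 4 × 3 = 360.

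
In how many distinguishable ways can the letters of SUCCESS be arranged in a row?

Letter multiplicities in SUCCESS: C×2, E×1, S×3, U×1.
So there are 7! / (3!·2!) = 420 distinguishable arrangements.

420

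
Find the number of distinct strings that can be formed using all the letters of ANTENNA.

420

ANTENNA has 7 letters with A appearing twice and N appearing 3 times.
The number of distinct arrangements is 7!/(3!·2!) = 5040/12 = 420.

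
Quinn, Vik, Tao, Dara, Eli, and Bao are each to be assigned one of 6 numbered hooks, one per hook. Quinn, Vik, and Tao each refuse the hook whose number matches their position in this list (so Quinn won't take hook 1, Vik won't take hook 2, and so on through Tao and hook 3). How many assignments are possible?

426

Let Aᵢ (for i ∈ {1, 2, 3}) be the placements that put person i in their forbidden hook. Any j of these fix j positions, leaving (6−j)! ways to fill the rest, and there are C(3,j) ways to pick which j.
By inclusion–exclusion, the number of valid placements is Σ_{j=0}^{3} (−1)^j C(3,j)·(6−j)!.
Computing: 720 − 360 + 72 − 6 = 426.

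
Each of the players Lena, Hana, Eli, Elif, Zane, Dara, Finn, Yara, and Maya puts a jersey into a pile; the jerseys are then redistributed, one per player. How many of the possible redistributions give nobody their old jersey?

Count assignments avoiding every fixed point. For any j of the 9 players fixed to their old jersey, the other 9−j can be arranged in (9−j)! ways.
By inclusion–exclusion this is Σ_{j=0}^{9} (−1)^j C(9,j)·(9−j)!.
Computing: 362880 − 362880 + 181440 − 60480 + 15120 − 3024 + 504 − 72 + 9 − 1 = 133496.

133496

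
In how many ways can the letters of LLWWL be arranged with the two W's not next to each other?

6

There are 5!/(3!·2!) = 10 arrangements of LLWWL in total.
If the two W's are adjacent, glue them into one block, leaving 4 items to arrange: (4)!/(3!) = 4 ways.
Hence 10 − 4 = 6.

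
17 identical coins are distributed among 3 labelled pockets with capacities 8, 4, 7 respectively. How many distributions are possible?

6

Without the upper bounds there are C(19,2) = 171 ways to split 17 among 3 pockets.
Subtract solutions that violate a single cap (substitute x_i' = x_i − (cap_i+1)): x_1 ≥ 9 gives C(10,2) = 45; x_2 ≥ 5 gives C(14,2) = 91; x_3 ≥ 8 gives C(11,2) = 55. Together 191.
Add back pairs where two caps are both exceeded: 10 + 1 + 15 = 26.
By inclusion–exclusion the count is 171 − 191 + 26 = 6.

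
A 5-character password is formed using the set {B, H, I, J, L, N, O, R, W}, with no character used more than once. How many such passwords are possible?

15120

Choose and order 5 of the 9 symbols: the first character has 9 options, the next 8, and so on down to 5.
9 × 8 × 7 × 6 × 5 = 15120.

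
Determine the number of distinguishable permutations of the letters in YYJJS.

30

YYJJS has 5 letters with J appearing twice and Y appearing twice.
So there are 5! / (2!·2!) = 30 distinguishable arrangements.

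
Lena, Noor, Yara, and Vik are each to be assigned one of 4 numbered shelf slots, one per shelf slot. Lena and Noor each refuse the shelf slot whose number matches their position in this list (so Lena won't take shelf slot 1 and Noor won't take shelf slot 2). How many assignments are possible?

Let Aᵢ (for i ∈ {1, 2}) be the placements that put person i in their forbidden shelf slot. Any j of these fix j positions, leaving (4−j)! ways to fill the rest, and there are C(2,j) ways to pick which j.
By inclusion–exclusion, the number of valid placements is Σ_{j=0}^{2} (−1)^j C(2,j)·(4−j)!.
Computing: 24 − 12 + 2 = 14.

14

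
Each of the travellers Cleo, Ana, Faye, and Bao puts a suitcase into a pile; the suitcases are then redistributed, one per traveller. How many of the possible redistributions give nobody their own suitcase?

Let Aᵢ be the assignments in which traveller i gets their own suitcase. We want the size of the complement of A₁∪…∪A_4.
By inclusion–exclusion this is Σ_{j=0}^{4} (−1)^j C(4,j)·(4−j)!.
Computing: 24 − 24 + 12 − 4 + 1 = 9.

9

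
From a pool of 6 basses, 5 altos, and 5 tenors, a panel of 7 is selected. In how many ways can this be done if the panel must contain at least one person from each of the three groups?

10660

With no constraint there are C(16,7) = 11440 possible selections.
Subtract selections that omit an entire group: no basses → C(10,7) = 120; no altos → C(11,7) = 330; no tenors → C(11,7) = 330.
Add back selections omitting two groups (i.e. drawn from a single group): C(6,7) + C(5,7) + C(5,7) = 0.
By inclusion–exclusion: 11440 − 780 + 0 = 10660.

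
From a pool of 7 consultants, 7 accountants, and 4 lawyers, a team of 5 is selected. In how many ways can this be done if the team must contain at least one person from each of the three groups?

Unrestricted: C(18,5) = 8568 ways to pick any 5 of the 18.
Subtract selections that omit an entire group: no consultants → C(11,5) = 462; no accountants → C(11,5) = 462; no lawyers → C(14,5) = 2002.
Add back selections omitting two groups (i.e. drawn from a single group): C(7,5) + C(7,5) + C(4,5) = 42.
By inclusion–exclusion: 8568 − 2926 + 42 = 5684.

5684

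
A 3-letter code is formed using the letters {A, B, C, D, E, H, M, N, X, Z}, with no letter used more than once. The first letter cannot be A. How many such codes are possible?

The first letter has 10−1 = 9 choices (anything except A).
The remaining 2 letters are filled from the other 9 symbols without repetition: 9 × 8 = 72.
Total: 9 × 72 = 648.

648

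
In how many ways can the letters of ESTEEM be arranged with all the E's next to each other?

24

Treat the 3 copies of E as a single block. The multiset to arrange is then {EEE, M, S, T}, 4 items in all.
All 4 items are distinct, so there are (4)! = 24 arrangements.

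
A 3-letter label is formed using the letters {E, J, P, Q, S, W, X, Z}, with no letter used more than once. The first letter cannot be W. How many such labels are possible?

The first letter has 8−1 = 7 choices (anything except W).
The remaining 2 letters are filled from the other 7 symbols without repetition: 7 × 6 = 42.
Total: 7 × 42 = 294.

294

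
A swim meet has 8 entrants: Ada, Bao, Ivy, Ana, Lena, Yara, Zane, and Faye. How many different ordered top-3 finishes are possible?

336

There are 8 choices for 1st place, 7 for 2nd, and 6 for 3rd.
That gives 8 × 7 × 6 = 336.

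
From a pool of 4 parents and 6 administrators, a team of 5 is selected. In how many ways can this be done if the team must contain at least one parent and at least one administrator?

Unrestricted: C(10,5) = 252 ways to pick any 5 of the 10.
Selections missing a whole group: no parents → C(6,5) = 6; no administrators → C(4,5) = 0.
Both groups omitted at once is impossible, so 252 − 6 = 246.

246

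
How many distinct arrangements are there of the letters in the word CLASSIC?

1260

CLASSIC has 7 letters with C appearing twice and S appearing twice.
So there are 7! / (2!·2!) = 1260 distinguishable arrangements.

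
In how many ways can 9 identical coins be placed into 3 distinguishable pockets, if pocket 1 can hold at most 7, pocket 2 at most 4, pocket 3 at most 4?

By stars and bars, unrestricted non-negative solutions to x_1+…+x_3 = 9 number C(9+2,2) = 55.
Subtract solutions that violate a single cap (substitute x_i' = x_i − (cap_i+1)): x_1 ≥ 8 gives C(3,2) = 3; x_2 ≥ 5 gives C(6,2) = 15; x_3 ≥ 5 gives C(6,2) = 15. Together 33.
No two caps can be exceeded simultaneously, so the pair terms are all 0.
By inclusion–exclusion the count is 55 − 33 + 0 = 22.

22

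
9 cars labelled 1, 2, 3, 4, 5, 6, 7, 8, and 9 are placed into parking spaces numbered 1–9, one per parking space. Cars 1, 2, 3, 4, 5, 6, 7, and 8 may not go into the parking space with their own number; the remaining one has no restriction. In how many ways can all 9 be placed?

148329

Let Aᵢ (for 1 ≤ i ≤ 8) be the placements that put car i in its forbidden parking space. Any j of these fix j positions, leaving (9−j)! ways to fill the rest, and there are C(8,j) ways to pick which j.
By inclusion–exclusion, the number of valid placements is Σ_{j=0}^{8} (−1)^j C(8,j)·(9−j)!.
Computing: 362880 − 322560 + 141120 − 40320 + 8400 − 1344 + 168 − 16 + 1 = 148329.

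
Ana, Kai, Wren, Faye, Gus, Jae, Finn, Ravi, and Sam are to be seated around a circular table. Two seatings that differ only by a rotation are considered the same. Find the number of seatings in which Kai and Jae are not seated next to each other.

30240

All circular seatings of 9 people number (8)! = 40320.
Seatings with Kai beside Jae: treat them as a block with 2 internal orders, giving 2 × (7)! = 10080.
Subtracting, 40320 − 10080 = 30240.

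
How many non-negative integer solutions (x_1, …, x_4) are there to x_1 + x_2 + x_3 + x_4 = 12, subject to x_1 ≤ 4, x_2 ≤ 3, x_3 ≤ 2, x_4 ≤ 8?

Without the upper bounds there are C(15,3) = 455 ways to split 12 among 4 variables.
Subtract solutions that violate a single cap (substitute x_i' = x_i − (cap_i+1)): x_1 ≥ 5 gives C(10,3) = 120; x_2 ≥ 4 gives C(11,3) = 165; x_3 ≥ 3 gives C(12,3) = 220; x_4 ≥ 9 gives C(6,3) = 20. Together 525.
Add back pairs where two caps are both exceeded: 20 + 35 + 0 + 56 + 0 + 1 = 112.
Subtract triples: 1 + 0 + 0 + 0 = 1.
By inclusion–exclusion the count is 455 − 525 + 112 − 1 = 41.

41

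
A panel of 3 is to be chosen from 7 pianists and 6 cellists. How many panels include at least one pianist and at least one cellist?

231

Total 3-person selections from all 13: C(13,3) = 286.
Selections missing a whole group: no pianists → C(6,3) = 20; no cellists → C(7,3) = 35.
Both groups omitted at once is impossible, so 286 − 55 = 231.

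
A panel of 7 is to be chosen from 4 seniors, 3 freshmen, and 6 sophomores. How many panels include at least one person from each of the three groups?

Total 7-person selections from all 13: C(13,7) = 1716.
Subtract selections that omit an entire group: no seniors → C(9,7) = 36; no freshmen → C(10,7) = 120; no sophomores → C(7,7) = 1.
Add back selections omitting two groups (i.e. drawn from a single group): C(4,7) + C(3,7) + C(6,7) = 0.
By inclusion–exclusion: 1716 − 157 + 0 = 1559.

1559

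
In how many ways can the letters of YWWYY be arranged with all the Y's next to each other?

Treat the 3 copies of Y as a single block. The multiset to arrange is then {YYY, W, W}, 3 items in all.
That gives (3)!/(2!) = 3 arrangements.

3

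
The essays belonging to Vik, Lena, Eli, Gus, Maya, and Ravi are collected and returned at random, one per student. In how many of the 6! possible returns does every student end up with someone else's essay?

265

Count assignments avoiding every fixed point. For any j of the 6 students fixed to their own essay, the other 6−j can be arranged in (6−j)! ways.
By inclusion–exclusion this is Σ_{j=0}^{6} (−1)^j C(6,j)·(6−j)!.
Computing: 720 − 720 + 360 − 120 + 30 − 6 + 1 = 265.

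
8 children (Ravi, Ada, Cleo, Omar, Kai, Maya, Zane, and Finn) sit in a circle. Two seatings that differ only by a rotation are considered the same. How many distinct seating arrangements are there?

5040

Seat Ravi anywhere (absorbing the rotational symmetry), then permute the other 7: (7)! = 5040.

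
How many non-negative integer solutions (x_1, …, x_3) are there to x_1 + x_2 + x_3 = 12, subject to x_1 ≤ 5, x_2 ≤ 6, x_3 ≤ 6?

21

Without the upper bounds there are C(14,2) = 91 ways to split 12 among 3 variables.
Subtract solutions that violate a single cap (substitute x_i' = x_i − (cap_i+1)): x_1 ≥ 6 gives C(8,2) = 28; x_2 ≥ 7 gives C(7,2) = 21; x_3 ≥ 7 gives C(7,2) = 21. Together 70.
No two caps can be exceeded simultaneously, so the pair terms are all 0.
By inclusion–exclusion the count is 91 − 70 + 0 = 21.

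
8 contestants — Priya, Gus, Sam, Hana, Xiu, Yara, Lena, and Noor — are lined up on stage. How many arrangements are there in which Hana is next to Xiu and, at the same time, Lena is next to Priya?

2880

Treat {Hana,Xiu} as one block (2 orders) and {Lena,Priya} as another (2 orders).
That leaves 6 units to arrange: 2 × 2 × 6! = 4 × 720 = 2880.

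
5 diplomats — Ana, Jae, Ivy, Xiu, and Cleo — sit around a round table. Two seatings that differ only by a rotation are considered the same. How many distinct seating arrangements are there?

24

Seat Ana anywhere (absorbing the rotational symmetry), then permute the other 4: (4)! = 24.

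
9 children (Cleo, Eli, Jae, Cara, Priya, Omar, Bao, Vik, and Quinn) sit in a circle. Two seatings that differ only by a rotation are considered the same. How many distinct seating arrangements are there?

40320

Seat Cleo anywhere (absorbing the rotational symmetry), then permute the other 8: (8)! = 40320.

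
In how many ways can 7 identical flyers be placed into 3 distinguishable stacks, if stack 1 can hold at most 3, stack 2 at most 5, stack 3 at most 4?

17

By stars and bars, unrestricted non-negative solutions to x_1+…+x_3 = 7 number C(7+2,2) = 36.
Subtract solutions that violate a single cap (substitute x_i' = x_i − (cap_i+1)): x_1 ≥ 4 gives C(5,2) = 10; x_2 ≥ 6 gives C(3,2) = 3; x_3 ≥ 5 gives C(4,2) = 6. Together 19.
No two caps can be exceeded simultaneously, so the pair terms are all 0.
By inclusion–exclusion the count is 36 − 19 + 0 = 17.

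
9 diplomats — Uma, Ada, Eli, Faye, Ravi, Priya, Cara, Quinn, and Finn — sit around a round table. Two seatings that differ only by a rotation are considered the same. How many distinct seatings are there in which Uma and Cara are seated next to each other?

Treat {Uma, Cara} as one unit (2 internal orders) and seat the resulting 8 units around the table: (7)! circular arrangements.
So 2 × (7)! = 2 × 5040 = 10080.

10080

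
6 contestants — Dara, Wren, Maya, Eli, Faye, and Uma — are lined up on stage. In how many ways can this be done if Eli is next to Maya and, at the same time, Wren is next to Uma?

96

Treat {Eli,Maya} as one block (2 orders) and {Wren,Uma} as another (2 orders).
That leaves 4 units to arrange: 2 × 2 × 4! = 4 × 24 = 96.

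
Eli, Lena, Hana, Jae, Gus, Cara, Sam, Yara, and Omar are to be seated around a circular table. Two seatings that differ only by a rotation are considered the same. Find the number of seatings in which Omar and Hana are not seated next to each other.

All circular seatings of 9 people number (8)! = 40320.
Seatings with Omar beside Hana: treat them as a block with 2 internal orders, giving 2 × (7)! = 10080.
Subtracting, 40320 − 10080 = 30240.

30240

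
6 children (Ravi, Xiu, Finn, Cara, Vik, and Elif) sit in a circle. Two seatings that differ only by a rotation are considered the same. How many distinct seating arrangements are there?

Fix one person's seat to break rotational symmetry; the remaining 5 people can be arranged in (5)! = 120 ways.

120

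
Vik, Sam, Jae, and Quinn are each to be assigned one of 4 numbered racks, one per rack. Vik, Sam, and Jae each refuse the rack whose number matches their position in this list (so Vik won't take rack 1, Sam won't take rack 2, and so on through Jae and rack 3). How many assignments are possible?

Let Aᵢ (for i ∈ {1, 2, 3}) be the placements that put person i in their forbidden rack. Any j of these fix j positions, leaving (4−j)! ways to fill the rest, and there are C(3,j) ways to pick which j.
By inclusion–exclusion, the number of valid placements is Σ_{j=0}^{3} (−1)^j C(3,j)·(4−j)!.
Computing: 24 − 18 + 6 − 1 = 11.

11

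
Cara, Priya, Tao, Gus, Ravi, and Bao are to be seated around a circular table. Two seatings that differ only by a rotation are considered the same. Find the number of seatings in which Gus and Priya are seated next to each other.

48

Glue Gus and Priya into a block (2 internal orders). Seating 5 units around a circle gives (4)! arrangements.
So 2 × (4)! = 2 × 24 = 48.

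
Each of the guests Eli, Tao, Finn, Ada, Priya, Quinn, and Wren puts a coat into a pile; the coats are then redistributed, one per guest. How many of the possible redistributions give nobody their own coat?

This is the derangement count D_7: permutations of 7 items with no fixed point.
By inclusion–exclusion this is Σ_{j=0}^{7} (−1)^j C(7,j)·(7−j)!.
Computing: 5040 − 5040 + 2520 − 840 + 210 − 42 + 7 − 1 = 1854.

1854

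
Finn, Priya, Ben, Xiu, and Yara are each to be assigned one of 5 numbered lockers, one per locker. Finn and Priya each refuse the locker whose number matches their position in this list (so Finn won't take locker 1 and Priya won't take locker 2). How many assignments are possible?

Let Aᵢ (for i ∈ {1, 2}) be the placements that put person i in their forbidden locker. Any j of these fix j positions, leaving (5−j)! ways to fill the rest, and there are C(2,j) ways to pick which j.
By inclusion–exclusion, the number of valid placements is Σ_{j=0}^{2} (−1)^j C(2,j)·(5−j)!.
Computing: 120 − 48 + 6 = 78.

78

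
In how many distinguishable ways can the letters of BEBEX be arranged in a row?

30

BEBEX has 5 letters with B appearing twice and E appearing twice.
Dividing 5! = 120 by 2!·2! = 4 for the repeated letters gives 30.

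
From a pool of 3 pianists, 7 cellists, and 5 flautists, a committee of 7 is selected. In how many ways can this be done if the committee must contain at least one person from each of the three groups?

5516

With no constraint there are C(15,7) = 6435 possible selections.
Subtract selections that omit an entire group: no pianists → C(12,7) = 792; no cellists → C(8,7) = 8; no flautists → C(10,7) = 120.
Add back selections omitting two groups (i.e. drawn from a single group): C(3,7) + C(7,7) + C(5,7) = 1.
By inclusion–exclusion: 6435 − 920 + 1 = 5516.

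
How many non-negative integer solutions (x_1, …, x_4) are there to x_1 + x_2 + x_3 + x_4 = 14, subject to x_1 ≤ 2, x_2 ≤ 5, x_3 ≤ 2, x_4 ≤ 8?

Without the upper bounds there are C(17,3) = 680 ways to split 14 among 4 variables.
Subtract solutions that violate a single cap (substitute x_i' = x_i − (cap_i+1)): x_1 ≥ 3 gives C(14,3) = 364; x_2 ≥ 6 gives C(11,3) = 165; x_3 ≥ 3 gives C(14,3) = 364; x_4 ≥ 9 gives C(8,3) = 56. Together 949.
Add back pairs where two caps are both exceeded: 56 + 165 + 10 + 56 + 0 + 10 = 297.
Subtract triples: 10 + 0 + 0 + 0 = 10.
By inclusion–exclusion the count is 680 − 949 + 297 − 10 = 18.

18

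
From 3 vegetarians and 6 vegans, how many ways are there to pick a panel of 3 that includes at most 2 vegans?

Split by how many vegans are chosen (0 through 2).
Sum: C(6,0)·C(3,3) + C(6,1)·C(3,2) + C(6,2)·C(3,1) = 1 + 18 + 45 = 64.

64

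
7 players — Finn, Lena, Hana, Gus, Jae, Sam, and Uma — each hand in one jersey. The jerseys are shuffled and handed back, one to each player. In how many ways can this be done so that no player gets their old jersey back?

1854

Let Aᵢ be the assignments in which player i gets their old jersey. We want the size of the complement of A₁∪…∪A_7.
By inclusion–exclusion this is Σ_{j=0}^{7} (−1)^j C(7,j)·(7−j)!.
Computing: 5040 − 5040 + 2520 − 840 + 210 − 42 + 7 − 1 = 1854.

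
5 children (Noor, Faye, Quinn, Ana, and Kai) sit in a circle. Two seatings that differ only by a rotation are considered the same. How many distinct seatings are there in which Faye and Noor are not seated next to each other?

12

All circular seatings of 5 people number (4)! = 24.
Those with Faye next to Noor: fuse the pair into one unit and seat 4 units around a circle — 2·(3)! = 12.
Subtracting, 24 − 12 = 12.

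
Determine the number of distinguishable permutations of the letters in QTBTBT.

60

QTBTBT has 6 letters with B appearing twice and T appearing 3 times.
The number of distinct arrangements is 6!/(3!·2!) = 720/12 = 60.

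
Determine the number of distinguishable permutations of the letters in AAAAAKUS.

The 8 letters of AAAAAKUS have repeats: A appearing 5 times.
So there are 8! / (5!) = 336 distinguishable arrangements.

336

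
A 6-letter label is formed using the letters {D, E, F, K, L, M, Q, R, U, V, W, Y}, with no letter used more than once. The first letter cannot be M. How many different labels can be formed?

The first letter has 12−1 = 11 choices (anything except M).
The remaining 5 letters are filled from the other 11 symbols without repetition: 11 × 10 × 9 × 8 × 7 = 55440.
Total: 11 × 55440 = 609840.

609840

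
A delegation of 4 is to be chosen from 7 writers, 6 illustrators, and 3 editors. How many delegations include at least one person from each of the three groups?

819

Total 4-person selections from all 16: C(16,4) = 1820.
Subtract selections that omit an entire group: no writers → C(9,4) = 126; no illustrators → C(10,4) = 210; no editors → C(13,4) = 715.
Add back selections omitting two groups (i.e. drawn from a single group): C(7,4) + C(6,4) + C(3,4) = 50.
By inclusion–exclusion: 1820 − 1051 + 50 = 819.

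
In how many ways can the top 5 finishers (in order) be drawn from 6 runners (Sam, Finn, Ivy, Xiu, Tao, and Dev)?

This is an ordered selection of 5 from 6: P(6,5).
That gives 6 × 5 × 4 × 3 × 2 = 720.

720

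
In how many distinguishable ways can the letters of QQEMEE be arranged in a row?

QQEMEE has 6 letters with E appearing 3 times and Q appearing twice.
So there are 6! / (3!·2!) = 60 distinguishable arrangements.

60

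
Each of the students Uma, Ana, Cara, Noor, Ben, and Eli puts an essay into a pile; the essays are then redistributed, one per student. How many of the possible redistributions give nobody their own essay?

This is the derangement count D_6: permutations of 6 items with no fixed point.
By inclusion–exclusion this is Σ_{j=0}^{6} (−1)^j C(6,j)·(6−j)!.
Computing: 720 − 720 + 360 − 120 + 30 − 6 + 1 = 265.

265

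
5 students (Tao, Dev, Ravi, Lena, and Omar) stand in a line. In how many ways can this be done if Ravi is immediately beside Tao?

Place the 3 others and the Ravi-Tao pair as 4 objects in a line; the pair has 2 internal arrangements.
That gives 2 × 4! = 2 × 24 = 48.

48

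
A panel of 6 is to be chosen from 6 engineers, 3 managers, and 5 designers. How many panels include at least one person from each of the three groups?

Unrestricted: C(14,6) = 3003 ways to pick any 6 of the 14.
Selections missing a whole group: no engineers → C(8,6) = 28; no managers → C(11,6) = 462; no designers → C(9,6) = 84.
Add back selections omitting two groups (i.e. drawn from a single group): C(6,6) + C(3,6) + C(5,6) = 1.
By inclusion–exclusion: 3003 − 574 + 1 = 2430.

2430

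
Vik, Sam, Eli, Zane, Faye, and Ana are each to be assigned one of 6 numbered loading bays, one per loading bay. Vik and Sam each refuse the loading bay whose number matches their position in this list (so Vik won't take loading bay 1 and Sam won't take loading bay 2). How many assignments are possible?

504

Let Aᵢ (for i ∈ {1, 2}) be the placements that put person i in their forbidden loading bay. Any j of these fix j positions, leaving (6−j)! ways to fill the rest, and there are C(2,j) ways to pick which j.
By inclusion–exclusion, the number of valid placements is Σ_{j=0}^{2} (−1)^j C(2,j)·(6−j)!.
Computing: 720 − 240 + 24 = 504.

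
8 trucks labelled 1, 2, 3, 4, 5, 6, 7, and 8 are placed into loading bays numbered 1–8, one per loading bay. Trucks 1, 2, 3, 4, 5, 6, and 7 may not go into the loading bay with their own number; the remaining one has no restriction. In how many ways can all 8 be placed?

Let Aᵢ (for 1 ≤ i ≤ 7) be the placements that put truck i in its forbidden loading bay. Any j of these fix j positions, leaving (8−j)! ways to fill the rest, and there are C(7,j) ways to pick which j.
By inclusion–exclusion, the number of valid placements is Σ_{j=0}^{7} (−1)^j C(7,j)·(8−j)!.
Computing: 40320 − 35280 + 15120 − 4200 + 840 − 126 + 14 − 1 = 16687.

16687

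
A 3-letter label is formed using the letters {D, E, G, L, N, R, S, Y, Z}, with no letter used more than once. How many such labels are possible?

This is a permutation of 3 out of 9: P(9,3) = 9!/6!.
9 × 8 × 7 = 504.

504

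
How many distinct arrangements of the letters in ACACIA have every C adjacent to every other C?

20

Treat the 2 copies of C as a single block. The multiset to arrange is then {CC, A, A, A, I}, 5 items in all.
That gives (5)!/(3!) = 20 arrangements.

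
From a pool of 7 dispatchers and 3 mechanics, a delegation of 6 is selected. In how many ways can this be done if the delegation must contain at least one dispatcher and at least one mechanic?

Total 6-person selections from all 10: C(10,6) = 210.
Subtract selections that omit an entire group: no dispatchers → C(3,6) = 0; no mechanics → C(7,6) = 7.
Both groups omitted at once is impossible, so 210 − 7 = 203.

203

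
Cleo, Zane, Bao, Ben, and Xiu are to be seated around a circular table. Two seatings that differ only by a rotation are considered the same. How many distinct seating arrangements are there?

Seat Cleo anywhere (absorbing the rotational symmetry), then permute the other 4: (4)! = 24.

24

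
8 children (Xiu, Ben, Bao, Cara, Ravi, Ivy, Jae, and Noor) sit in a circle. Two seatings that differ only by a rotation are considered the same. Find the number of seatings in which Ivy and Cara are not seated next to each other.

3600

Without the restriction there are (7)! = 5040 seatings.
Seatings with Ivy beside Cara: treat them as a block with 2 internal orders, giving 2 × (6)! = 1440.
Subtracting, 5040 − 1440 = 3600.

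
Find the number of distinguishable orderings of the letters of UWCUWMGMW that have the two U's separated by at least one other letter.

Total arrangements of UWCUWMGMW: 9!/(3!·2!·2!) = 15120.
Arrangements with the U's together: treat UU as one letter, giving (8)!/(3!·2!) = 3360.
Subtracting, 15120 − 3360 = 11760 arrangements keep the U's apart.

11760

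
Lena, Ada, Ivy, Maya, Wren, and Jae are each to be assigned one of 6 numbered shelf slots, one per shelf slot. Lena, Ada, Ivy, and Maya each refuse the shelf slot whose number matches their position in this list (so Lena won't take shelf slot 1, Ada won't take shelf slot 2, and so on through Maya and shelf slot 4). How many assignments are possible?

Let Aᵢ (for 1 ≤ i ≤ 4) be the placements that put person i in their forbidden shelf slot. Any j of these fix j positions, leaving (6−j)! ways to fill the rest, and there are C(4,j) ways to pick which j.
By inclusion–exclusion, the number of valid placements is Σ_{j=0}^{4} (−1)^j C(4,j)·(6−j)!.
Computing: 720 − 480 + 144 − 24 + 2 = 362.

362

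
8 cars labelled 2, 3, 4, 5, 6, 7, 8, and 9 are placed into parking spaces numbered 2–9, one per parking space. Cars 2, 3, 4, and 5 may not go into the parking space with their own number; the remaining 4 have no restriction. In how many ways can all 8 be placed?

24024

Let Aᵢ (for 2 ≤ i ≤ 5) be the placements that put car i in its forbidden parking space. Any j of these fix j positions, leaving (8−j)! ways to fill the rest, and there are C(4,j) ways to pick which j.
By inclusion–exclusion, the number of valid placements is Σ_{j=0}^{4} (−1)^j C(4,j)·(8−j)!.
Computing: 40320 − 20160 + 4320 − 480 + 24 = 24024.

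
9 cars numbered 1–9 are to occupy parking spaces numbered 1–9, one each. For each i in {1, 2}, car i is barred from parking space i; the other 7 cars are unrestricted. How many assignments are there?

287280

Let Aᵢ (for i ∈ {1, 2}) be the placements that put car i in its forbidden parking space. Any j of these fix j positions, leaving (9−j)! ways to fill the rest, and there are C(2,j) ways to pick which j.
By inclusion–exclusion, the number of valid placements is Σ_{j=0}^{2} (−1)^j C(2,j)·(9−j)!.
Computing: 362880 − 80640 + 5040 = 287280.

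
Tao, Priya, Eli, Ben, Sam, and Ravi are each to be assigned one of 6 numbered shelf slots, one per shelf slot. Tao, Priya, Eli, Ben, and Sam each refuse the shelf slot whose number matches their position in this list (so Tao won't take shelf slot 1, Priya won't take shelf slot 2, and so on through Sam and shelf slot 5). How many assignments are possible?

309

Let Aᵢ (for 1 ≤ i ≤ 5) be the placements that put person i in their forbidden shelf slot. Any j of these fix j positions, leaving (6−j)! ways to fill the rest, and there are C(5,j) ways to pick which j.
By inclusion–exclusion, the number of valid placements is Σ_{j=0}^{5} (−1)^j C(5,j)·(6−j)!.
Computing: 720 − 600 + 240 − 60 + 10 − 1 = 309.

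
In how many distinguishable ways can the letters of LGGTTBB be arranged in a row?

630

LGGTTBB has 7 letters with B appearing twice, G appearing twice, and T appearing twice.
So there are 7! / (2!·2!·2!) = 630 distinguishable arrangements.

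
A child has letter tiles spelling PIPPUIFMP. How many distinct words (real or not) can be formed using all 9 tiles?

The 9 letters of PIPPUIFMP have repeats: I appearing twice and P appearing 4 times.
Dividing 9! = 362880 by 4!·2! = 48 for the repeated letters gives 7560.

7560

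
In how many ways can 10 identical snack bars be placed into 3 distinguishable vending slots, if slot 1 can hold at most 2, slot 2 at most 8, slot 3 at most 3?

Ignoring the caps, the number of non-negative solutions to x_1+…+x_3 = 10 is C(12,2) = 66.
Subtract solutions that violate a single cap (substitute x_i' = x_i − (cap_i+1)): x_1 ≥ 3 gives C(9,2) = 36; x_2 ≥ 9 gives C(3,2) = 3; x_3 ≥ 4 gives C(8,2) = 28. Together 67.
Add back pairs where two caps are both exceeded: 0 + 10 + 0 = 10.
By inclusion–exclusion the count is 66 − 67 + 10 = 9.

9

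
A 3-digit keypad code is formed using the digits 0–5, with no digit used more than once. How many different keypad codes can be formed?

This is a permutation of 3 out of 6: P(6,3) = 6!/3!.
6 × 5 × 4 = 120.

120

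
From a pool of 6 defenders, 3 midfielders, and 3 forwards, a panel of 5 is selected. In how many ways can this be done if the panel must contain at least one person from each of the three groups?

540

With no constraint there are C(12,5) = 792 possible selections.
Selections missing a whole group: no defenders → C(6,5) = 6; no midfielders → C(9,5) = 126; no forwards → C(9,5) = 126.
Add back selections omitting two groups (i.e. drawn from a single group): C(6,5) + C(3,5) + C(3,5) = 6.
By inclusion–exclusion: 792 − 258 + 6 = 540.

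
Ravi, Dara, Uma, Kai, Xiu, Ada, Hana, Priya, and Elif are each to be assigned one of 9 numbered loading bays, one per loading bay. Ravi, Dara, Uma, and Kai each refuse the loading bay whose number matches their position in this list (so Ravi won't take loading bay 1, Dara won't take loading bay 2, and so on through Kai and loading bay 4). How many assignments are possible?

Let Aᵢ (for 1 ≤ i ≤ 4) be the placements that put person i in their forbidden loading bay. Any j of these fix j positions, leaving (9−j)! ways to fill the rest, and there are C(4,j) ways to pick which j.
By inclusion–exclusion, the number of valid placements is Σ_{j=0}^{4} (−1)^j C(4,j)·(9−j)!.
Computing: 362880 − 161280 + 30240 − 2880 + 120 = 229080.

229080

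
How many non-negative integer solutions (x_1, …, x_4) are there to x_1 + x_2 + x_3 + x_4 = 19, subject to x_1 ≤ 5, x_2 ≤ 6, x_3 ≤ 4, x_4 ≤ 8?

Without the upper bounds there are C(22,3) = 1540 ways to split 19 among 4 variables.
Subtract solutions that violate a single cap (substitute x_i' = x_i − (cap_i+1)): x_1 ≥ 6 gives C(16,3) = 560; x_2 ≥ 7 gives C(15,3) = 455; x_3 ≥ 5 gives C(17,3) = 680; x_4 ≥ 9 gives C(13,3) = 286. Together 1981.
Add back pairs where two caps are both exceeded: 84 + 165 + 35 + 120 + 20 + 56 = 480.
Subtract triples: 4 + 0 + 0 + 0 = 4.
By inclusion–exclusion the count is 1540 − 1981 + 480 − 4 = 35.

35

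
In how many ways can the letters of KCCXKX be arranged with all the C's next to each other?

30

Treat the 2 copies of C as a single block. The multiset to arrange is then {CC, K, K, X, X}, 5 items in all.
That gives (5)!/(2!·2!) = 30 arrangements.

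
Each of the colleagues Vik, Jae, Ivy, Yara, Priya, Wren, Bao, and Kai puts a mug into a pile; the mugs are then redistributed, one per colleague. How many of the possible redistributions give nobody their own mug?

14833

This is the derangement count D_8: permutations of 8 items with no fixed point.
By inclusion–exclusion this is Σ_{j=0}^{8} (−1)^j C(8,j)·(8−j)!.
Computing: 40320 − 40320 + 20160 − 6720 + 1680 − 336 + 56 − 8 + 1 = 14833.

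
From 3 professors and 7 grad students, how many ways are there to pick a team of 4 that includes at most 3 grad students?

Split by how many grad students are chosen (0 through 3).
Sum: C(7,0)·C(3,4) + C(7,1)·C(3,3) + C(7,2)·C(3,2) + C(7,3)·C(3,1) = 0 + 7 + 63 + 105 = 175.

175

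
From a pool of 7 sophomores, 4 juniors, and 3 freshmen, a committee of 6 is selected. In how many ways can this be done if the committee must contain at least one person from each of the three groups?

Unrestricted: C(14,6) = 3003 ways to pick any 6 of the 14.
Subtract selections that omit an entire group: no sophomores → C(7,6) = 7; no juniors → C(10,6) = 210; no freshmen → C(11,6) = 462.
Add back selections omitting two groups (i.e. drawn from a single group): C(7,6) + C(4,6) + C(3,6) = 7.
By inclusion–exclusion: 3003 − 679 + 7 = 2331.

2331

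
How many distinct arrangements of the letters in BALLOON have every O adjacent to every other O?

360

Treat the 2 copies of O as a single block. The multiset to arrange is then {OO, A, B, L, L, N}, 6 items in all.
That gives (6)!/(2!) = 360 arrangements.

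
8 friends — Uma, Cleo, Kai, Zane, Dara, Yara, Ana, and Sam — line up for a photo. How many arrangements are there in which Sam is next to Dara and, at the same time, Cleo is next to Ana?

2880

Treat {Sam,Dara} as one block (2 orders) and {Cleo,Ana} as another (2 orders).
That leaves 6 units to arrange: 2 × 2 × 6! = 4 × 720 = 2880.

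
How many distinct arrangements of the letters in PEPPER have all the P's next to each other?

12

Treat the 3 copies of P as a single block. The multiset to arrange is then {PPP, E, E, R}, 4 items in all.
That gives (4)!/(2!) = 12 arrangements.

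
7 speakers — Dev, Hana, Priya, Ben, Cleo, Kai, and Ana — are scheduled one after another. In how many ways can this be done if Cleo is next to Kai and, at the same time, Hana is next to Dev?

480

Treat {Cleo,Kai} as one block (2 orders) and {Hana,Dev} as another (2 orders).
That leaves 5 units to arrange: 2 × 2 × 5! = 4 × 120 = 480.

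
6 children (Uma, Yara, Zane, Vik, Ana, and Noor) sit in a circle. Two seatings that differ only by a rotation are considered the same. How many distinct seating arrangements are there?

120

Around a circle, 6 distinct people have 6!/6 = (5)! = 120 rotationally distinct seatings.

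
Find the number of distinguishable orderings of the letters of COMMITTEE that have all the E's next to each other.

10080

Treat the 2 copies of E as a single block. The multiset to arrange is then {EE, C, I, M, M, O, T, T}, 8 items in all.
That gives (8)!/(2!·2!) = 10080 arrangements.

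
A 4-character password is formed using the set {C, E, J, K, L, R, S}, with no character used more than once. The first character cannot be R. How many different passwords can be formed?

The first character has 7−1 = 6 choices (anything except R).
The remaining 3 characters are filled from the other 6 symbols without repetition: 6 × 5 × 4 = 120.
Total: 6 × 120 = 720.

720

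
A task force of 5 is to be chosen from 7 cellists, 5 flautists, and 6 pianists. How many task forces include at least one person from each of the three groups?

Unrestricted: C(18,5) = 8568 ways to pick any 5 of the 18.
Selections missing a whole group: no cellists → C(11,5) = 462; no flautists → C(13,5) = 1287; no pianists → C(12,5) = 792.
Add back selections omitting two groups (i.e. drawn from a single group): C(7,5) + C(5,5) + C(6,5) = 28.
By inclusion–exclusion: 8568 − 2541 + 28 = 6055.

6055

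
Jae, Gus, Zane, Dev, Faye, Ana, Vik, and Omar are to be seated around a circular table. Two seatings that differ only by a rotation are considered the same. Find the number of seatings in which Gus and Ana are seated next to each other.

1440

Glue Gus and Ana into a block (2 internal orders). Seating 7 units around a circle gives (6)! arrangements.
So 2 × (6)! = 2 × 720 = 1440.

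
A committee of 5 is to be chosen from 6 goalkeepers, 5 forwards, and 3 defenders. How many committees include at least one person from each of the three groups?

Unrestricted: C(14,5) = 2002 ways to pick any 5 of the 14.
Selections missing a whole group: no goalkeepers → C(8,5) = 56; no forwards → C(9,5) = 126; no defenders → C(11,5) = 462.
Add back selections omitting two groups (i.e. drawn from a single group): C(6,5) + C(5,5) + C(3,5) = 7.
By inclusion–exclusion: 2002 − 644 + 7 = 1365.

1365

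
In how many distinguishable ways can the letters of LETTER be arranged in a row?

The 6 letters of LETTER have repeats: E appearing twice and T appearing twice.
Dividing 6! = 720 by 2!·2! = 4 for the repeated letters gives 180.

180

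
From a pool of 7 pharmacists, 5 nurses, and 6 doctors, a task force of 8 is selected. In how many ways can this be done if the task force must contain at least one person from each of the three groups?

With no constraint there are C(18,8) = 43758 possible selections.
Subtract selections that omit an entire group: no pharmacists → C(11,8) = 165; no nurses → C(13,8) = 1287; no doctors → C(12,8) = 495.
Add back selections omitting two groups (i.e. drawn from a single group): C(7,8) + C(5,8) + C(6,8) = 0.
By inclusion–exclusion: 43758 − 1947 + 0 = 41811.

41811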